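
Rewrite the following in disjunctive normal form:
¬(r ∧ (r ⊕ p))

¬(r ∧ (r ⊕ p))
≡ ¬(r ∧ ((r ∧ ¬p) ∨ (¬r ∧ p)))
≡ ¬r ∨ ¬((r ∧ ¬p) ∨ (¬r ∧ p))
≡ ¬r ∨ (¬(r ∧ ¬p) ∧ ¬(¬r ∧ p))
≡ ¬r ∨ ((¬r ∨ ¬¬p) ∧ ¬(¬r ∧ p))
≡ ¬r ∨ ((¬r ∨ p) ∧ ¬(¬r ∧ p))
≡ ¬r ∨ ((¬r ∨ p) ∧ (¬¬r ∨ ¬p))
≡ ¬r ∨ ((¬r ∨ p) ∧ (r ∨ ¬p))
≡ ¬r ∨ (¬r ∧ r) ∨ (¬r ∧ ¬p) ∨ (p ∧ r) ∨ (p ∧ ¬p)
≡ ¬r ∨ (p ∧ r)

¬r ∨ (p ∧ r)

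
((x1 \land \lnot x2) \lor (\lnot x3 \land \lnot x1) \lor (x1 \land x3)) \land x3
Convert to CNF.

((x1 \land \lnot x2) \lor (\lnot x3 \land \lnot x1) \lor (x1 \land x3)) \land x3
≡ (x1 \lor \lnot x3 \lor x1) \land (x1 \lor \lnot x3 \lor x3) \land (x1 \lor \lnot x1 \lor x1) \land (x1 \lor \lnot x1 \lor x3) \land (\lnot x2 \lor \lnot x3 \lor x1) \land (\lnot x2 \lor \lnot x3 \lor x3) \land (\lnot x2 \lor \lnot x1 \lor x1) \land (\lnot x2 \lor \lnot x1 \lor x3) \land x3   [distribute \lor over \land]
≡ (x1 \lor \lnot x3) \land x3   [simplify]

(x1 \lor \lnot x3) \land x3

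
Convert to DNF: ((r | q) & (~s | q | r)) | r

r | q

((r | q) & (~s | q | r)) | r
= (r & ~s) | (r & q) | (r & r) | (q & ~s) | (q & q) | (q & r) | r   (distribute & over |)
= r | q   (simplify)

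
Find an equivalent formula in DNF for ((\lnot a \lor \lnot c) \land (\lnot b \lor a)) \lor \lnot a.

(\lnot c \land \lnot b) \lor (\lnot c \land a) \lor \lnot a

((\lnot a \lor \lnot c) \land (\lnot b \lor a)) \lor \lnot a
= (\lnot a \land \lnot b) \lor (\lnot a \land a) \lor (\lnot c \land \lnot b) \lor (\lnot c \land a) \lor \lnot a   (distribute \land over \lor)
= (\lnot c \land \lnot b) \lor (\lnot c \land a) \lor \lnot a   (simplify)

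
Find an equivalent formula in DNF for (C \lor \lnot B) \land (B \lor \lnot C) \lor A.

C \land B \lor \lnot B \land \lnot C \lor A

(C \lor \lnot B) \land (B \lor \lnot C) \lor A
≡ C \land B \lor C \land \lnot C \lor \lnot B \land B \lor \lnot B \land \lnot C \lor A   — distribute \land over \lor
≡ C \land B \lor \lnot B \land \lnot C \lor A   — simplify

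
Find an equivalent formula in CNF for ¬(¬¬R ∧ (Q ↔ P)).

(¬R ∨ Q ∨ P) ∧ (¬R ∨ ¬P ∨ ¬Q)

¬(¬¬R ∧ (Q ↔ P))
≡ ¬(¬¬R ∧ (Q → P) ∧ (P → Q))   [eliminate ↔]
≡ ¬(¬¬R ∧ (¬Q ∨ P) ∧ (P → Q))   [eliminate →]
≡ ¬(¬¬R ∧ (¬Q ∨ P) ∧ (¬P ∨ Q))   [eliminate →]
≡ ¬¬¬R ∨ ¬(¬Q ∨ P) ∨ ¬(¬P ∨ Q)   [De Morgan]
≡ ¬R ∨ ¬(¬Q ∨ P) ∨ ¬(¬P ∨ Q)   [double negation]
≡ ¬R ∨ (¬¬Q ∧ ¬P) ∨ ¬(¬P ∨ Q)   [De Morgan]
≡ ¬R ∨ (Q ∧ ¬P) ∨ ¬(¬P ∨ Q)   [double negation]
≡ ¬R ∨ (Q ∧ ¬P) ∨ (¬¬P ∧ ¬Q)   [De Morgan]
≡ ¬R ∨ (Q ∧ ¬P) ∨ (P ∧ ¬Q)   [double negation]
≡ (¬R ∨ Q ∨ P) ∧ (¬R ∨ Q ∨ ¬Q) ∧ (¬R ∨ ¬P ∨ P) ∧ (¬R ∨ ¬P ∨ ¬Q)   [distribute ∨ over ∧]
≡ (¬R ∨ Q ∨ P) ∧ (¬R ∨ ¬P ∨ ¬Q)   [simplify]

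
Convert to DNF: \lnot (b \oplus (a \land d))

\lnot (b \oplus (a \land d))
⇔ \lnot ((b \land \lnot (a \land d)) \lor (\lnot b \land a \land d))   [expand \oplus]
⇔ \lnot (b \land \lnot (a \land d)) \land \lnot (\lnot b \land a \land d)   [De Morgan]
⇔ (\lnot b \lor \lnot \lnot (a \land d)) \land \lnot (\lnot b \land a \land d)   [De Morgan]
⇔ (\lnot b \lor (a \land d)) \land \lnot (\lnot b \land a \land d)   [double negation]
⇔ (\lnot b \lor (a \land d)) \land (\lnot \lnot b \lor \lnot a \lor \lnot d)   [De Morgan]
⇔ (\lnot b \lor (a \land d)) \land (b \lor \lnot a \lor \lnot d)   [double negation]
⇔ (\lnot b \land b) \lor (\lnot b \land \lnot a) \lor (\lnot b \land \lnot d) \lor (a \land d \land b) \lor (a \land d \land \lnot a) \lor (a \land d \land \lnot d)   [distribute \land over \lor]
⇔ (\lnot b \land \lnot a) \lor (\lnot b \land \lnot d) \lor (a \land d \land b)   [simplify]

(\lnot b \land \lnot a) \lor (\lnot b \land \lnot d) \lor (a \land d \land b)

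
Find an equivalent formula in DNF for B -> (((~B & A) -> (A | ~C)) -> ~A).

~B | ~A

B -> (((~B & A) -> (A | ~C)) -> ~A)
⇔ ~B | (((~B & A) -> (A | ~C)) -> ~A)   (eliminate ->)
⇔ ~B | ~((~B & A) -> (A | ~C)) | ~A   (eliminate ->)
⇔ ~B | ~(~(~B & A) | A | ~C) | ~A   (eliminate ->)
⇔ ~B | (~~(~B & A) & ~A & ~~C) | ~A   (De Morgan)
⇔ ~B | (~B & A & ~A & ~~C) | ~A   (double negation)
⇔ ~B | (~B & A & ~A & C) | ~A   (double negation)
⇔ ~B | ~A   (simplify)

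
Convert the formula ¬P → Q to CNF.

P ∨ Q

¬P → Q
= ¬¬P ∨ Q   [eliminate →]
= P ∨ Q   [double negation]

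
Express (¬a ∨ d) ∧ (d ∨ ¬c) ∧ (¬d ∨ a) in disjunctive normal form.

(¬a ∧ ¬c ∧ ¬d) ∨ (d ∧ a)

(¬a ∨ d) ∧ (d ∨ ¬c) ∧ (¬d ∨ a)
≡ (¬a ∧ d ∧ ¬d) ∨ (¬a ∧ d ∧ a) ∨ (¬a ∧ ¬c ∧ ¬d) ∨ (¬a ∧ ¬c ∧ a) ∨ (d ∧ d ∧ ¬d) ∨ (d ∧ d ∧ a) ∨ (d ∧ ¬c ∧ ¬d) ∨ (d ∧ ¬c ∧ a)
≡ (¬a ∧ ¬c ∧ ¬d) ∨ (d ∧ a)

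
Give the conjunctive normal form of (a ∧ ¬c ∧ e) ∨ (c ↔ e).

(a ∧ ¬c ∧ e) ∨ (c ↔ e)
= (a ∧ ¬c ∧ e) ∨ ((c → e) ∧ (e → c))   [eliminate ↔]
= (a ∧ ¬c ∧ e) ∨ ((¬c ∨ e) ∧ (e → c))   [eliminate →]
= (a ∧ ¬c ∧ e) ∨ ((¬c ∨ e) ∧ (¬e ∨ c))   [eliminate →]
= (a ∨ ¬c ∨ e) ∧ (a ∨ ¬e ∨ c) ∧ (¬c ∨ ¬c ∨ e) ∧ (¬c ∨ ¬e ∨ c) ∧ (e ∨ ¬c ∨ e) ∧ (e ∨ ¬e ∨ c)   [distribute ∨ over ∧]
= (a ∨ ¬e ∨ c) ∧ (¬c ∨ e)   [simplify]

(a ∨ ¬e ∨ c) ∧ (¬c ∨ e)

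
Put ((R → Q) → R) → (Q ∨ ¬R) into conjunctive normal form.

((R → Q) → R) → (Q ∨ ¬R)
≡ ¬((R → Q) → R) ∨ Q ∨ ¬R   (eliminate →)
≡ ¬(¬(R → Q) ∨ R) ∨ Q ∨ ¬R   (eliminate →)
≡ ¬(¬(¬R ∨ Q) ∨ R) ∨ Q ∨ ¬R   (eliminate →)
≡ (¬¬(¬R ∨ Q) ∧ ¬R) ∨ Q ∨ ¬R   (De Morgan)
≡ ((¬R ∨ Q) ∧ ¬R) ∨ Q ∨ ¬R   (double negation)
≡ (¬R ∨ Q ∨ Q ∨ ¬R) ∧ (¬R ∨ Q ∨ ¬R)   (distribute ∨ over ∧)
≡ ¬R ∨ Q   (simplify)

¬R ∨ Q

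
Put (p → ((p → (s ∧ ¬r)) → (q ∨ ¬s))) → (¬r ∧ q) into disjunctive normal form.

(p → ((p → (s ∧ ¬r)) → (q ∨ ¬s))) → (¬r ∧ q)
≡ ¬(p → ((p → (s ∧ ¬r)) → (q ∨ ¬s))) ∨ (¬r ∧ q)   [eliminate →]
≡ ¬(¬p ∨ ((p → (s ∧ ¬r)) → (q ∨ ¬s))) ∨ (¬r ∧ q)   [eliminate →]
≡ ¬(¬p ∨ ¬(p → (s ∧ ¬r)) ∨ q ∨ ¬s) ∨ (¬r ∧ q)   [eliminate →]
≡ ¬(¬p ∨ ¬(¬p ∨ (s ∧ ¬r)) ∨ q ∨ ¬s) ∨ (¬r ∧ q)   [eliminate →]
≡ (¬¬p ∧ ¬¬(¬p ∨ (s ∧ ¬r)) ∧ ¬q ∧ ¬¬s) ∨ (¬r ∧ q)   [De Morgan]
≡ (p ∧ ¬¬(¬p ∨ (s ∧ ¬r)) ∧ ¬q ∧ ¬¬s) ∨ (¬r ∧ q)   [double negation]
≡ (p ∧ (¬p ∨ (s ∧ ¬r)) ∧ ¬q ∧ ¬¬s) ∨ (¬r ∧ q)   [double negation]
≡ (p ∧ (¬p ∨ (s ∧ ¬r)) ∧ ¬q ∧ s) ∨ (¬r ∧ q)   [double negation]
≡ (p ∧ ¬p ∧ ¬q ∧ s) ∨ (p ∧ s ∧ ¬r ∧ ¬q ∧ s) ∨ (¬r ∧ q)   [distribute ∧ over ∨]
≡ (p ∧ s ∧ ¬r ∧ ¬q) ∨ (¬r ∧ q)   [simplify]

(p ∧ s ∧ ¬r ∧ ¬q) ∨ (¬r ∧ q)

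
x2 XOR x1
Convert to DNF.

(x2 AND NOT x1) OR (NOT x2 AND x1)

x2 XOR x1
= (x2 AND NOT x1) OR (NOT x2 AND x1)   [expand XOR]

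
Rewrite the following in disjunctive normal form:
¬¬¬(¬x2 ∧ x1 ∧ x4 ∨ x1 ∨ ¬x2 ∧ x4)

¬¬¬(¬x2 ∧ x1 ∧ x4 ∨ x1 ∨ ¬x2 ∧ x4)
⇔ ¬(¬x2 ∧ x1 ∧ x4 ∨ x1 ∨ ¬x2 ∧ x4)
⇔ ¬(¬x2 ∧ x1 ∧ x4) ∧ ¬x1 ∧ ¬(¬x2 ∧ x4)
⇔ (¬¬x2 ∨ ¬x1 ∨ ¬x4) ∧ ¬x1 ∧ ¬(¬x2 ∧ x4)
⇔ (x2 ∨ ¬x1 ∨ ¬x4) ∧ ¬x1 ∧ ¬(¬x2 ∧ x4)
⇔ (x2 ∨ ¬x1 ∨ ¬x4) ∧ ¬x1 ∧ (¬¬x2 ∨ ¬x4)
⇔ (x2 ∨ ¬x1 ∨ ¬x4) ∧ ¬x1 ∧ (x2 ∨ ¬x4)
⇔ x2 ∧ ¬x1 ∧ x2 ∨ x2 ∧ ¬x1 ∧ ¬x4 ∨ ¬x1 ∧ ¬x1 ∧ x2 ∨ ¬x1 ∧ ¬x1 ∧ ¬x4 ∨ ¬x4 ∧ ¬x1 ∧ x2 ∨ ¬x4 ∧ ¬x1 ∧ ¬x4
⇔ x2 ∧ ¬x1 ∨ ¬x1 ∧ ¬x4

x2 ∧ ¬x1 ∨ ¬x1 ∧ ¬x4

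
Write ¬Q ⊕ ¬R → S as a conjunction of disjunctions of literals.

(Q ∨ ¬R ∨ S) ∧ (R ∨ ¬Q ∨ S)

¬Q ⊕ ¬R → S
≡ ¬(¬Q ⊕ ¬R) ∨ S   (eliminate →)
≡ ¬((¬Q ∨ ¬R) ∧ ¬(¬Q ∧ ¬R)) ∨ S   (expand ⊕)
≡ ¬(¬Q ∨ ¬R) ∨ ¬¬(¬Q ∧ ¬R) ∨ S   (De Morgan)
≡ ¬¬Q ∧ ¬¬R ∨ ¬¬(¬Q ∧ ¬R) ∨ S   (De Morgan)
≡ Q ∧ ¬¬R ∨ ¬¬(¬Q ∧ ¬R) ∨ S   (double negation)
≡ Q ∧ R ∨ ¬¬(¬Q ∧ ¬R) ∨ S   (double negation)
≡ Q ∧ R ∨ ¬Q ∧ ¬R ∨ S   (double negation)
≡ (Q ∨ ¬Q ∨ S) ∧ (Q ∨ ¬R ∨ S) ∧ (R ∨ ¬Q ∨ S) ∧ (R ∨ ¬R ∨ S)   (distribute ∨ over ∧)
≡ (Q ∨ ¬R ∨ S) ∧ (R ∨ ¬Q ∨ S)   (simplify)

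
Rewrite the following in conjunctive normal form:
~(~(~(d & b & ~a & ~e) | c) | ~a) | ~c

a | ~c

~(~(~(d & b & ~a & ~e) | c) | ~a) | ~c
= (~~(~(d & b & ~a & ~e) | c) & ~~a) | ~c   (De Morgan)
= ((~(d & b & ~a & ~e) | c) & ~~a) | ~c   (double negation)
= ((~d | ~b | ~~a | ~~e | c) & ~~a) | ~c   (De Morgan)
= ((~d | ~b | a | ~~e | c) & ~~a) | ~c   (double negation)
= ((~d | ~b | a | e | c) & ~~a) | ~c   (double negation)
= ((~d | ~b | a | e | c) & a) | ~c   (double negation)
= (~d | ~b | a | e | c | ~c) & (a | ~c)   (distribute | over &)
= a | ~c   (simplify)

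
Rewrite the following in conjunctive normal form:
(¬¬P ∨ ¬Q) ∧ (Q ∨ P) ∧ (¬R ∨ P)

(P ∨ ¬Q) ∧ (Q ∨ P) ∧ (¬R ∨ P)

(¬¬P ∨ ¬Q) ∧ (Q ∨ P) ∧ (¬R ∨ P)
= (P ∨ ¬Q) ∧ (Q ∨ P) ∧ (¬R ∨ P)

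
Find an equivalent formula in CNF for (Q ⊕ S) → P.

(Q ⊕ S) → P
≡ ¬(Q ⊕ S) ∨ P   [eliminate →]
≡ ¬((Q ∨ S) ∧ ¬(Q ∧ S)) ∨ P   [expand ⊕]
≡ ¬(Q ∨ S) ∨ ¬¬(Q ∧ S) ∨ P   [De Morgan]
≡ (¬Q ∧ ¬S) ∨ ¬¬(Q ∧ S) ∨ P   [De Morgan]
≡ (¬Q ∧ ¬S) ∨ (Q ∧ S) ∨ P   [double negation]
≡ (¬Q ∨ Q ∨ P) ∧ (¬Q ∨ S ∨ P) ∧ (¬S ∨ Q ∨ P) ∧ (¬S ∨ S ∨ P)   [distribute ∨ over ∧]
≡ (¬Q ∨ S ∨ P) ∧ (¬S ∨ Q ∨ P)   [simplify]

(¬Q ∨ S ∨ P) ∧ (¬S ∨ Q ∨ P)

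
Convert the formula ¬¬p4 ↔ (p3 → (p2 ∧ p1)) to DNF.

(¬p4 ∧ p3 ∧ ¬p2) ∨ (¬p4 ∧ p3 ∧ ¬p1) ∨ (¬p3 ∧ p4) ∨ (p2 ∧ p1 ∧ p4)

¬¬p4 ↔ (p3 → (p2 ∧ p1))
≡ (¬¬p4 → (p3 → (p2 ∧ p1))) ∧ ((p3 → (p2 ∧ p1)) → ¬¬p4)   (eliminate ↔)
≡ (¬¬¬p4 ∨ (p3 → (p2 ∧ p1))) ∧ ((p3 → (p2 ∧ p1)) → ¬¬p4)   (eliminate →)
≡ (¬¬¬p4 ∨ ¬p3 ∨ (p2 ∧ p1)) ∧ ((p3 → (p2 ∧ p1)) → ¬¬p4)   (eliminate →)
≡ (¬¬¬p4 ∨ ¬p3 ∨ (p2 ∧ p1)) ∧ (¬(p3 → (p2 ∧ p1)) ∨ ¬¬p4)   (eliminate →)
≡ (¬¬¬p4 ∨ ¬p3 ∨ (p2 ∧ p1)) ∧ (¬(¬p3 ∨ (p2 ∧ p1)) ∨ ¬¬p4)   (eliminate →)
≡ (¬p4 ∨ ¬p3 ∨ (p2 ∧ p1)) ∧ (¬(¬p3 ∨ (p2 ∧ p1)) ∨ ¬¬p4)   (double negation)
≡ (¬p4 ∨ ¬p3 ∨ (p2 ∧ p1)) ∧ ((¬¬p3 ∧ ¬(p2 ∧ p1)) ∨ ¬¬p4)   (De Morgan)
≡ (¬p4 ∨ ¬p3 ∨ (p2 ∧ p1)) ∧ ((p3 ∧ ¬(p2 ∧ p1)) ∨ ¬¬p4)   (double negation)
≡ (¬p4 ∨ ¬p3 ∨ (p2 ∧ p1)) ∧ ((p3 ∧ (¬p2 ∨ ¬p1)) ∨ ¬¬p4)   (De Morgan)
≡ (¬p4 ∨ ¬p3 ∨ (p2 ∧ p1)) ∧ ((p3 ∧ (¬p2 ∨ ¬p1)) ∨ p4)   (double negation)
≡ (¬p4 ∧ p3 ∧ ¬p2) ∨ (¬p4 ∧ p3 ∧ ¬p1) ∨ (¬p4 ∧ p4) ∨ (¬p3 ∧ p3 ∧ ¬p2) ∨ (¬p3 ∧ p3 ∧ ¬p1) ∨ (¬p3 ∧ p4) ∨ (p2 ∧ p1 ∧ p3 ∧ ¬p2) ∨ (p2 ∧ p1 ∧ p3 ∧ ¬p1) ∨ (p2 ∧ p1 ∧ p4)   (distribute ∧ over ∨)
≡ (¬p4 ∧ p3 ∧ ¬p2) ∨ (¬p4 ∧ p3 ∧ ¬p1) ∨ (¬p3 ∧ p4) ∨ (p2 ∧ p1 ∧ p4)   (simplify)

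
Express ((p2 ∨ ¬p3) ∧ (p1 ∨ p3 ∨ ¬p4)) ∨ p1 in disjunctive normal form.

((p2 ∨ ¬p3) ∧ (p1 ∨ p3 ∨ ¬p4)) ∨ p1
≡ (p2 ∧ p1) ∨ (p2 ∧ p3) ∨ (p2 ∧ ¬p4) ∨ (¬p3 ∧ p1) ∨ (¬p3 ∧ p3) ∨ (¬p3 ∧ ¬p4) ∨ p1
≡ (p2 ∧ p3) ∨ (p2 ∧ ¬p4) ∨ (¬p3 ∧ ¬p4) ∨ p1

(p2 ∧ p3) ∨ (p2 ∧ ¬p4) ∨ (¬p3 ∧ ¬p4) ∨ p1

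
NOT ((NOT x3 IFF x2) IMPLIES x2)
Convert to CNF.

(x3 OR x2) AND NOT x2

NOT ((NOT x3 IFF x2) IMPLIES x2)
≡ NOT (NOT (NOT x3 IFF x2) OR x2)   — eliminate IMPLIES
≡ NOT (NOT ((NOT x3 IMPLIES x2) AND (x2 IMPLIES NOT x3)) OR x2)   — eliminate IFF
≡ NOT (NOT ((NOT NOT x3 OR x2) AND (x2 IMPLIES NOT x3)) OR x2)   — eliminate IMPLIES
≡ NOT (NOT ((NOT NOT x3 OR x2) AND (NOT x2 OR NOT x3)) OR x2)   — eliminate IMPLIES
≡ NOT NOT ((NOT NOT x3 OR x2) AND (NOT x2 OR NOT x3)) AND NOT x2   — De Morgan
≡ (NOT NOT x3 OR x2) AND (NOT x2 OR NOT x3) AND NOT x2   — double negation
≡ (x3 OR x2) AND (NOT x2 OR NOT x3) AND NOT x2   — double negation
≡ (x3 OR x2) AND NOT x2   — simplify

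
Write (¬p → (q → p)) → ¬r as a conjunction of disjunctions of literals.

(¬p → (q → p)) → ¬r
⇔ ¬(¬p → (q → p)) ∨ ¬r   — eliminate →
⇔ ¬(¬¬p ∨ (q → p)) ∨ ¬r   — eliminate →
⇔ ¬(¬¬p ∨ ¬q ∨ p) ∨ ¬r   — eliminate →
⇔ ¬¬¬p ∧ ¬¬q ∧ ¬p ∨ ¬r   — De Morgan
⇔ ¬p ∧ ¬¬q ∧ ¬p ∨ ¬r   — double negation
⇔ ¬p ∧ q ∧ ¬p ∨ ¬r   — double negation
⇔ (¬p ∨ ¬r) ∧ (q ∨ ¬r) ∧ (¬p ∨ ¬r)   — distribute ∨ over ∧
⇔ (¬p ∨ ¬r) ∧ (q ∨ ¬r)   — simplify

(¬p ∨ ¬r) ∧ (q ∨ ¬r)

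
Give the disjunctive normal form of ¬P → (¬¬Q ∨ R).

¬P → (¬¬Q ∨ R)
= ¬¬P ∨ ¬¬Q ∨ R   — eliminate →
= P ∨ ¬¬Q ∨ R   — double negation
= P ∨ Q ∨ R   — double negation

P ∨ Q ∨ R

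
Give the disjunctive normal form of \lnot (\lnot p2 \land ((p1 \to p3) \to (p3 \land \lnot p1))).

p2 \lor (\lnot p1 \land \lnot p3) \lor (p3 \land p1)

\lnot (\lnot p2 \land ((p1 \to p3) \to (p3 \land \lnot p1)))
= \lnot (\lnot p2 \land (\lnot (p1 \to p3) \lor (p3 \land \lnot p1)))   (eliminate \to)
= \lnot (\lnot p2 \land (\lnot (\lnot p1 \lor p3) \lor (p3 \land \lnot p1)))   (eliminate \to)
= \lnot \lnot p2 \lor \lnot (\lnot (\lnot p1 \lor p3) \lor (p3 \land \lnot p1))   (De Morgan)
= p2 \lor \lnot (\lnot (\lnot p1 \lor p3) \lor (p3 \land \lnot p1))   (double negation)
= p2 \lor (\lnot \lnot (\lnot p1 \lor p3) \land \lnot (p3 \land \lnot p1))   (De Morgan)
= p2 \lor ((\lnot p1 \lor p3) \land \lnot (p3 \land \lnot p1))   (double negation)
= p2 \lor ((\lnot p1 \lor p3) \land (\lnot p3 \lor \lnot \lnot p1))   (De Morgan)
= p2 \lor ((\lnot p1 \lor p3) \land (\lnot p3 \lor p1))   (double negation)
= p2 \lor (\lnot p1 \land \lnot p3) \lor (\lnot p1 \land p1) \lor (p3 \land \lnot p3) \lor (p3 \land p1)   (distribute \land over \lor)
= p2 \lor (\lnot p1 \land \lnot p3) \lor (p3 \land p1)   (simplify)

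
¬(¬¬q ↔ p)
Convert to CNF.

(q ∨ p) ∧ (¬p ∨ ¬q)

¬(¬¬q ↔ p)
= ¬((¬¬q → p) ∧ (p → ¬¬q))   [eliminate ↔]
= ¬((¬¬¬q ∨ p) ∧ (p → ¬¬q))   [eliminate →]
= ¬((¬¬¬q ∨ p) ∧ (¬p ∨ ¬¬q))   [eliminate →]
= ¬(¬¬¬q ∨ p) ∨ ¬(¬p ∨ ¬¬q)   [De Morgan]
= (¬¬¬¬q ∧ ¬p) ∨ ¬(¬p ∨ ¬¬q)   [De Morgan]
= (¬¬q ∧ ¬p) ∨ ¬(¬p ∨ ¬¬q)   [double negation]
= (q ∧ ¬p) ∨ ¬(¬p ∨ ¬¬q)   [double negation]
= (q ∧ ¬p) ∨ (¬¬p ∧ ¬¬¬q)   [De Morgan]
= (q ∧ ¬p) ∨ (p ∧ ¬¬¬q)   [double negation]
= (q ∧ ¬p) ∨ (p ∧ ¬q)   [double negation]
= (q ∨ p) ∧ (q ∨ ¬q) ∧ (¬p ∨ p) ∧ (¬p ∨ ¬q)   [distribute ∨ over ∧]
= (q ∨ p) ∧ (¬p ∨ ¬q)   [simplify]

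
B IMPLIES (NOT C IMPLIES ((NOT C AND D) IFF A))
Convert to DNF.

B IMPLIES (NOT C IMPLIES ((NOT C AND D) IFF A))
= NOT B OR (NOT C IMPLIES ((NOT C AND D) IFF A))   (eliminate IMPLIES)
= NOT B OR NOT NOT C OR ((NOT C AND D) IFF A)   (eliminate IMPLIES)
= NOT B OR NOT NOT C OR (((NOT C AND D) IMPLIES A) AND (A IMPLIES (NOT C AND D)))   (eliminate IFF)
= NOT B OR NOT NOT C OR ((NOT (NOT C AND D) OR A) AND (A IMPLIES (NOT C AND D)))   (eliminate IMPLIES)
= NOT B OR NOT NOT C OR ((NOT (NOT C AND D) OR A) AND (NOT A OR (NOT C AND D)))   (eliminate IMPLIES)
= NOT B OR C OR ((NOT (NOT C AND D) OR A) AND (NOT A OR (NOT C AND D)))   (double negation)
= NOT B OR C OR ((NOT NOT C OR NOT D OR A) AND (NOT A OR (NOT C AND D)))   (De Morgan)
= NOT B OR C OR ((C OR NOT D OR A) AND (NOT A OR (NOT C AND D)))   (double negation)
= NOT B OR C OR (C AND NOT A) OR (C AND NOT C AND D) OR (NOT D AND NOT A) OR (NOT D AND NOT C AND D) OR (A AND NOT A) OR (A AND NOT C AND D)   (distribute AND over OR)
= NOT B OR C OR (NOT D AND NOT A) OR (A AND NOT C AND D)   (simplify)

NOT B OR C OR (NOT D AND NOT A) OR (A AND NOT C AND D)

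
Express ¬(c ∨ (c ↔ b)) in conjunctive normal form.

¬c ∧ (c ∨ b)

¬(c ∨ (c ↔ b))
≡ ¬(c ∨ ((c → b) ∧ (b → c)))   [eliminate ↔]
≡ ¬(c ∨ ((¬c ∨ b) ∧ (b → c)))   [eliminate →]
≡ ¬(c ∨ ((¬c ∨ b) ∧ (¬b ∨ c)))   [eliminate →]
≡ ¬c ∧ ¬((¬c ∨ b) ∧ (¬b ∨ c))   [De Morgan]
≡ ¬c ∧ (¬(¬c ∨ b) ∨ ¬(¬b ∨ c))   [De Morgan]
≡ ¬c ∧ ((¬¬c ∧ ¬b) ∨ ¬(¬b ∨ c))   [De Morgan]
≡ ¬c ∧ ((c ∧ ¬b) ∨ ¬(¬b ∨ c))   [double negation]
≡ ¬c ∧ ((c ∧ ¬b) ∨ (¬¬b ∧ ¬c))   [De Morgan]
≡ ¬c ∧ ((c ∧ ¬b) ∨ (b ∧ ¬c))   [double negation]
≡ ¬c ∧ (c ∨ b) ∧ (c ∨ ¬c) ∧ (¬b ∨ b) ∧ (¬b ∨ ¬c)   [distribute ∨ over ∧]
≡ ¬c ∧ (c ∨ b)   [simplify]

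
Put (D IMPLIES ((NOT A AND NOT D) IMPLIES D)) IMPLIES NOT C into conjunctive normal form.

(D OR NOT C) AND (NOT A OR NOT C) AND (NOT D OR NOT C)

(D IMPLIES ((NOT A AND NOT D) IMPLIES D)) IMPLIES NOT C
≡ NOT (D IMPLIES ((NOT A AND NOT D) IMPLIES D)) OR NOT C   [eliminate IMPLIES]
≡ NOT (NOT D OR ((NOT A AND NOT D) IMPLIES D)) OR NOT C   [eliminate IMPLIES]
≡ NOT (NOT D OR NOT (NOT A AND NOT D) OR D) OR NOT C   [eliminate IMPLIES]
≡ (NOT NOT D AND NOT NOT (NOT A AND NOT D) AND NOT D) OR NOT C   [De Morgan]
≡ (D AND NOT NOT (NOT A AND NOT D) AND NOT D) OR NOT C   [double negation]
≡ (D AND NOT A AND NOT D AND NOT D) OR NOT C   [double negation]
≡ (D OR NOT C) AND (NOT A OR NOT C) AND (NOT D OR NOT C) AND (NOT D OR NOT C)   [distribute OR over AND]
≡ (D OR NOT C) AND (NOT A OR NOT C) AND (NOT D OR NOT C)   [simplify]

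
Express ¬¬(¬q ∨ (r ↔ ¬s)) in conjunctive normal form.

¬¬(¬q ∨ (r ↔ ¬s))
⇔ ¬¬(¬q ∨ ((r → ¬s) ∧ (¬s → r)))
⇔ ¬¬(¬q ∨ ((¬r ∨ ¬s) ∧ (¬s → r)))
⇔ ¬¬(¬q ∨ ((¬r ∨ ¬s) ∧ (¬¬s ∨ r)))
⇔ ¬q ∨ ((¬r ∨ ¬s) ∧ (¬¬s ∨ r))
⇔ ¬q ∨ ((¬r ∨ ¬s) ∧ (s ∨ r))
⇔ (¬q ∨ ¬r ∨ ¬s) ∧ (¬q ∨ s ∨ r)

(¬q ∨ ¬r ∨ ¬s) ∧ (¬q ∨ s ∨ r)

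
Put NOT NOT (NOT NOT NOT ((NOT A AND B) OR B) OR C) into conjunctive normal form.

NOT B OR C

NOT NOT (NOT NOT NOT ((NOT A AND B) OR B) OR C)
= NOT NOT NOT ((NOT A AND B) OR B) OR C   [double negation]
= NOT ((NOT A AND B) OR B) OR C   [double negation]
= (NOT (NOT A AND B) AND NOT B) OR C   [De Morgan]
= ((NOT NOT A OR NOT B) AND NOT B) OR C   [De Morgan]
= ((A OR NOT B) AND NOT B) OR C   [double negation]
= (A OR NOT B OR C) AND (NOT B OR C)   [distribute OR over AND]
= NOT B OR C   [simplify]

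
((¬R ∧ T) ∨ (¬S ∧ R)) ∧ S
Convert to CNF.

((¬R ∧ T) ∨ (¬S ∧ R)) ∧ S
⇔ (¬R ∨ ¬S) ∧ (¬R ∨ R) ∧ (T ∨ ¬S) ∧ (T ∨ R) ∧ S   — distribute ∨ over ∧
⇔ (¬R ∨ ¬S) ∧ (T ∨ ¬S) ∧ (T ∨ R) ∧ S   — simplify

(¬R ∨ ¬S) ∧ (T ∨ ¬S) ∧ (T ∨ R) ∧ S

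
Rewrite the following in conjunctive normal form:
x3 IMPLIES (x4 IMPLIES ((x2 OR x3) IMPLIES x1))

x3 IMPLIES (x4 IMPLIES ((x2 OR x3) IMPLIES x1))
≡ NOT x3 OR (x4 IMPLIES ((x2 OR x3) IMPLIES x1))   (eliminate IMPLIES)
≡ NOT x3 OR NOT x4 OR ((x2 OR x3) IMPLIES x1)   (eliminate IMPLIES)
≡ NOT x3 OR NOT x4 OR NOT (x2 OR x3) OR x1   (eliminate IMPLIES)
≡ NOT x3 OR NOT x4 OR (NOT x2 AND NOT x3) OR x1   (De Morgan)
≡ (NOT x3 OR NOT x4 OR NOT x2 OR x1) AND (NOT x3 OR NOT x4 OR NOT x3 OR x1)   (distribute OR over AND)
≡ NOT x3 OR NOT x4 OR x1   (simplify)

NOT x3 OR NOT x4 OR x1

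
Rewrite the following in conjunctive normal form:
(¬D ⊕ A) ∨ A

¬D ∨ A

(¬D ⊕ A) ∨ A
= ((¬D ∨ A) ∧ ¬(¬D ∧ A)) ∨ A   (expand ⊕)
= ((¬D ∨ A) ∧ (¬¬D ∨ ¬A)) ∨ A   (De Morgan)
= ((¬D ∨ A) ∧ (D ∨ ¬A)) ∨ A   (double negation)
= (¬D ∨ A ∨ A) ∧ (D ∨ ¬A ∨ A)   (distribute ∨ over ∧)
= ¬D ∨ A   (simplify)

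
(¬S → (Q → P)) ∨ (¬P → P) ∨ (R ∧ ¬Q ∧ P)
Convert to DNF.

S ∨ ¬Q ∨ P

(¬S → (Q → P)) ∨ (¬P → P) ∨ (R ∧ ¬Q ∧ P)
⇔ ¬¬S ∨ (Q → P) ∨ (¬P → P) ∨ (R ∧ ¬Q ∧ P)   — eliminate →
⇔ ¬¬S ∨ ¬Q ∨ P ∨ (¬P → P) ∨ (R ∧ ¬Q ∧ P)   — eliminate →
⇔ ¬¬S ∨ ¬Q ∨ P ∨ ¬¬P ∨ P ∨ (R ∧ ¬Q ∧ P)   — eliminate →
⇔ S ∨ ¬Q ∨ P ∨ ¬¬P ∨ P ∨ (R ∧ ¬Q ∧ P)   — double negation
⇔ S ∨ ¬Q ∨ P ∨ P ∨ P ∨ (R ∧ ¬Q ∧ P)   — double negation
⇔ S ∨ ¬Q ∨ P   — simplify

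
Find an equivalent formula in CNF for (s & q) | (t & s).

(s & q) | (t & s)
⇔ (s | t) & (s | s) & (q | t) & (q | s)   [distribute | over &]
⇔ s & (q | t)   [simplify]

s & (q | t)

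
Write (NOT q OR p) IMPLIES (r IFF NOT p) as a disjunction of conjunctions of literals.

(q AND NOT p) OR (NOT r AND p) OR (NOT p AND r)

(NOT q OR p) IMPLIES (r IFF NOT p)
≡ NOT (NOT q OR p) OR (r IFF NOT p)   (eliminate IMPLIES)
≡ NOT (NOT q OR p) OR ((r IMPLIES NOT p) AND (NOT p IMPLIES r))   (eliminate IFF)
≡ NOT (NOT q OR p) OR ((NOT r OR NOT p) AND (NOT p IMPLIES r))   (eliminate IMPLIES)
≡ NOT (NOT q OR p) OR ((NOT r OR NOT p) AND (NOT NOT p OR r))   (eliminate IMPLIES)
≡ (NOT NOT q AND NOT p) OR ((NOT r OR NOT p) AND (NOT NOT p OR r))   (De Morgan)
≡ (q AND NOT p) OR ((NOT r OR NOT p) AND (NOT NOT p OR r))   (double negation)
≡ (q AND NOT p) OR ((NOT r OR NOT p) AND (p OR r))   (double negation)
≡ (q AND NOT p) OR (NOT r AND p) OR (NOT r AND r) OR (NOT p AND p) OR (NOT p AND r)   (distribute AND over OR)
≡ (q AND NOT p) OR (NOT r AND p) OR (NOT p AND r)   (simplify)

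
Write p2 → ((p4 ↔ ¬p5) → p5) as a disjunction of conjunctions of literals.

¬p2 ∨ (¬p5 ∧ ¬p4) ∨ p5

p2 → ((p4 ↔ ¬p5) → p5)
= ¬p2 ∨ ((p4 ↔ ¬p5) → p5)   — eliminate →
= ¬p2 ∨ ¬(p4 ↔ ¬p5) ∨ p5   — eliminate →
= ¬p2 ∨ ¬((p4 → ¬p5) ∧ (¬p5 → p4)) ∨ p5   — eliminate ↔
= ¬p2 ∨ ¬((¬p4 ∨ ¬p5) ∧ (¬p5 → p4)) ∨ p5   — eliminate →
= ¬p2 ∨ ¬((¬p4 ∨ ¬p5) ∧ (¬¬p5 ∨ p4)) ∨ p5   — eliminate →
= ¬p2 ∨ ¬(¬p4 ∨ ¬p5) ∨ ¬(¬¬p5 ∨ p4) ∨ p5   — De Morgan
= ¬p2 ∨ (¬¬p4 ∧ ¬¬p5) ∨ ¬(¬¬p5 ∨ p4) ∨ p5   — De Morgan
= ¬p2 ∨ (p4 ∧ ¬¬p5) ∨ ¬(¬¬p5 ∨ p4) ∨ p5   — double negation
= ¬p2 ∨ (p4 ∧ p5) ∨ ¬(¬¬p5 ∨ p4) ∨ p5   — double negation
= ¬p2 ∨ (p4 ∧ p5) ∨ (¬¬¬p5 ∧ ¬p4) ∨ p5   — De Morgan
= ¬p2 ∨ (p4 ∧ p5) ∨ (¬p5 ∧ ¬p4) ∨ p5   — double negation
= ¬p2 ∨ (¬p5 ∧ ¬p4) ∨ p5   — simplify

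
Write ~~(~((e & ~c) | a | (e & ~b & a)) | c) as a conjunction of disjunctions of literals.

(~e | c) & (~a | c)

~~(~((e & ~c) | a | (e & ~b & a)) | c)
≡ ~((e & ~c) | a | (e & ~b & a)) | c
≡ (~(e & ~c) & ~a & ~(e & ~b & a)) | c
≡ ((~e | ~~c) & ~a & ~(e & ~b & a)) | c
≡ ((~e | c) & ~a & ~(e & ~b & a)) | c
≡ ((~e | c) & ~a & (~e | ~~b | ~a)) | c
≡ ((~e | c) & ~a & (~e | b | ~a)) | c
≡ (~e | c | c) & (~a | c) & (~e | b | ~a | c)
≡ (~e | c) & (~a | c)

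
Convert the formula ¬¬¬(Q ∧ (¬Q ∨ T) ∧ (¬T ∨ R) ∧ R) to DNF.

¬Q ∨ (Q ∧ ¬T) ∨ ¬R

¬¬¬(Q ∧ (¬Q ∨ T) ∧ (¬T ∨ R) ∧ R)
= ¬(Q ∧ (¬Q ∨ T) ∧ (¬T ∨ R) ∧ R)   [double negation]
= ¬Q ∨ ¬(¬Q ∨ T) ∨ ¬(¬T ∨ R) ∨ ¬R   [De Morgan]
= ¬Q ∨ (¬¬Q ∧ ¬T) ∨ ¬(¬T ∨ R) ∨ ¬R   [De Morgan]
= ¬Q ∨ (Q ∧ ¬T) ∨ ¬(¬T ∨ R) ∨ ¬R   [double negation]
= ¬Q ∨ (Q ∧ ¬T) ∨ (¬¬T ∧ ¬R) ∨ ¬R   [De Morgan]
= ¬Q ∨ (Q ∧ ¬T) ∨ (T ∧ ¬R) ∨ ¬R   [double negation]
= ¬Q ∨ (Q ∧ ¬T) ∨ ¬R   [simplify]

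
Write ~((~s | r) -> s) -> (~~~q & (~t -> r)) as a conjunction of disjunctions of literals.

~((~s | r) -> s) -> (~~~q & (~t -> r))
⇔ ~~((~s | r) -> s) | (~~~q & (~t -> r))   [eliminate ->]
⇔ ~~(~(~s | r) | s) | (~~~q & (~t -> r))   [eliminate ->]
⇔ ~~(~(~s | r) | s) | (~~~q & (~~t | r))   [eliminate ->]
⇔ ~(~s | r) | s | (~~~q & (~~t | r))   [double negation]
⇔ (~~s & ~r) | s | (~~~q & (~~t | r))   [De Morgan]
⇔ (s & ~r) | s | (~~~q & (~~t | r))   [double negation]
⇔ (s & ~r) | s | (~q & (~~t | r))   [double negation]
⇔ (s & ~r) | s | (~q & (t | r))   [double negation]
⇔ (s | s | ~q) & (s | s | t | r) & (~r | s | ~q) & (~r | s | t | r)   [distribute | over &]
⇔ (s | ~q) & (s | t | r)   [simplify]

(s | ~q) & (s | t | r)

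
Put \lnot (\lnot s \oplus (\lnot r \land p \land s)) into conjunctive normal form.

s \land (r \lor \lnot p \lor \lnot s)

\lnot (\lnot s \oplus (\lnot r \land p \land s))
= \lnot ((\lnot s \lor (\lnot r \land p \land s)) \land \lnot (\lnot s \land \lnot r \land p \land s))   — expand \oplus
= \lnot (\lnot s \lor (\lnot r \land p \land s)) \lor \lnot \lnot (\lnot s \land \lnot r \land p \land s)   — De Morgan
= (\lnot \lnot s \land \lnot (\lnot r \land p \land s)) \lor \lnot \lnot (\lnot s \land \lnot r \land p \land s)   — De Morgan
= (s \land \lnot (\lnot r \land p \land s)) \lor \lnot \lnot (\lnot s \land \lnot r \land p \land s)   — double negation
= (s \land (\lnot \lnot r \lor \lnot p \lor \lnot s)) \lor \lnot \lnot (\lnot s \land \lnot r \land p \land s)   — De Morgan
= (s \land (r \lor \lnot p \lor \lnot s)) \lor \lnot \lnot (\lnot s \land \lnot r \land p \land s)   — double negation
= (s \land (r \lor \lnot p \lor \lnot s)) \lor (\lnot s \land \lnot r \land p \land s)   — double negation
= (s \lor \lnot s) \land (s \lor \lnot r) \land (s \lor p) \land (s \lor s) \land (r \lor \lnot p \lor \lnot s \lor \lnot s) \land (r \lor \lnot p \lor \lnot s \lor \lnot r) \land (r \lor \lnot p \lor \lnot s \lor p) \land (r \lor \lnot p \lor \lnot s \lor s)   — distribute \lor over \land
= s \land (r \lor \lnot p \lor \lnot s)   — simplify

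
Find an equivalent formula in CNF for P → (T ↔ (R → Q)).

P → (T ↔ (R → Q))
= ¬P ∨ (T ↔ (R → Q))   [eliminate →]
= ¬P ∨ ((T → (R → Q)) ∧ ((R → Q) → T))   [eliminate ↔]
= ¬P ∨ ((¬T ∨ (R → Q)) ∧ ((R → Q) → T))   [eliminate →]
= ¬P ∨ ((¬T ∨ ¬R ∨ Q) ∧ ((R → Q) → T))   [eliminate →]
= ¬P ∨ ((¬T ∨ ¬R ∨ Q) ∧ (¬(R → Q) ∨ T))   [eliminate →]
= ¬P ∨ ((¬T ∨ ¬R ∨ Q) ∧ (¬(¬R ∨ Q) ∨ T))   [eliminate →]
= ¬P ∨ ((¬T ∨ ¬R ∨ Q) ∧ ((¬¬R ∧ ¬Q) ∨ T))   [De Morgan]
= ¬P ∨ ((¬T ∨ ¬R ∨ Q) ∧ ((R ∧ ¬Q) ∨ T))   [double negation]
= (¬P ∨ ¬T ∨ ¬R ∨ Q) ∧ (¬P ∨ R ∨ T) ∧ (¬P ∨ ¬Q ∨ T)   [distribute ∨ over ∧]

(¬P ∨ ¬T ∨ ¬R ∨ Q) ∧ (¬P ∨ R ∨ T) ∧ (¬P ∨ ¬Q ∨ T)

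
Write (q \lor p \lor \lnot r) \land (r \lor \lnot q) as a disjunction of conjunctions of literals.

(q \lor p \lor \lnot r) \land (r \lor \lnot q)
≡ (q \land r) \lor (q \land \lnot q) \lor (p \land r) \lor (p \land \lnot q) \lor (\lnot r \land r) \lor (\lnot r \land \lnot q)   [distribute \land over \lor]
≡ (q \land r) \lor (p \land r) \lor (p \land \lnot q) \lor (\lnot r \land \lnot q)   [simplify]

(q \land r) \lor (p \land r) \lor (p \land \lnot q) \lor (\lnot r \land \lnot q)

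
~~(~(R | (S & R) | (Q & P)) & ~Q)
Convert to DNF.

~~(~(R | (S & R) | (Q & P)) & ~Q)
≡ ~(R | (S & R) | (Q & P)) & ~Q
≡ ~R & ~(S & R) & ~(Q & P) & ~Q
≡ ~R & (~S | ~R) & ~(Q & P) & ~Q
≡ ~R & (~S | ~R) & (~Q | ~P) & ~Q
≡ (~R & ~S & ~Q & ~Q) | (~R & ~S & ~P & ~Q) | (~R & ~R & ~Q & ~Q) | (~R & ~R & ~P & ~Q)
≡ ~R & ~Q

~R & ~Q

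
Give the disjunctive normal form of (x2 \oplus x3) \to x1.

(x2 \oplus x3) \to x1
= \lnot (x2 \oplus x3) \lor x1   [eliminate \to]
= \lnot ((x2 \land \lnot x3) \lor (\lnot x2 \land x3)) \lor x1   [expand \oplus]
= (\lnot (x2 \land \lnot x3) \land \lnot (\lnot x2 \land x3)) \lor x1   [De Morgan]
= ((\lnot x2 \lor \lnot \lnot x3) \land \lnot (\lnot x2 \land x3)) \lor x1   [De Morgan]
= ((\lnot x2 \lor x3) \land \lnot (\lnot x2 \land x3)) \lor x1   [double negation]
= ((\lnot x2 \lor x3) \land (\lnot \lnot x2 \lor \lnot x3)) \lor x1   [De Morgan]
= ((\lnot x2 \lor x3) \land (x2 \lor \lnot x3)) \lor x1   [double negation]
= (\lnot x2 \land x2) \lor (\lnot x2 \land \lnot x3) \lor (x3 \land x2) \lor (x3 \land \lnot x3) \lor x1   [distribute \land over \lor]
= (\lnot x2 \land \lnot x3) \lor (x3 \land x2) \lor x1   [simplify]

(\lnot x2 \land \lnot x3) \lor (x3 \land x2) \lor x1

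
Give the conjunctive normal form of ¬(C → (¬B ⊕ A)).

¬(C → (¬B ⊕ A))
≡ ¬(¬C ∨ (¬B ⊕ A))   [eliminate →]
≡ ¬(¬C ∨ ((¬B ∨ A) ∧ ¬(¬B ∧ A)))   [expand ⊕]
≡ ¬¬C ∧ ¬((¬B ∨ A) ∧ ¬(¬B ∧ A))   [De Morgan]
≡ C ∧ ¬((¬B ∨ A) ∧ ¬(¬B ∧ A))   [double negation]
≡ C ∧ (¬(¬B ∨ A) ∨ ¬¬(¬B ∧ A))   [De Morgan]
≡ C ∧ ((¬¬B ∧ ¬A) ∨ ¬¬(¬B ∧ A))   [De Morgan]
≡ C ∧ ((B ∧ ¬A) ∨ ¬¬(¬B ∧ A))   [double negation]
≡ C ∧ ((B ∧ ¬A) ∨ (¬B ∧ A))   [double negation]
≡ C ∧ (B ∨ ¬B) ∧ (B ∨ A) ∧ (¬A ∨ ¬B) ∧ (¬A ∨ A)   [distribute ∨ over ∧]
≡ C ∧ (B ∨ A) ∧ (¬A ∨ ¬B)   [simplify]

C ∧ (B ∨ A) ∧ (¬A ∨ ¬B)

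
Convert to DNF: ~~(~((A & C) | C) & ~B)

~C & ~B

~~(~((A & C) | C) & ~B)
⇔ ~((A & C) | C) & ~B   — double negation
⇔ ~(A & C) & ~C & ~B   — De Morgan
⇔ (~A | ~C) & ~C & ~B   — De Morgan
⇔ (~A & ~C & ~B) | (~C & ~C & ~B)   — distribute & over |
⇔ ~C & ~B   — simplify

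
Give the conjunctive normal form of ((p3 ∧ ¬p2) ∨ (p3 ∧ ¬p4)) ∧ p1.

((p3 ∧ ¬p2) ∨ (p3 ∧ ¬p4)) ∧ p1
≡ (p3 ∨ p3) ∧ (p3 ∨ ¬p4) ∧ (¬p2 ∨ p3) ∧ (¬p2 ∨ ¬p4) ∧ p1   [distribute ∨ over ∧]
≡ p3 ∧ (¬p2 ∨ ¬p4) ∧ p1   [simplify]

p3 ∧ (¬p2 ∨ ¬p4) ∧ p1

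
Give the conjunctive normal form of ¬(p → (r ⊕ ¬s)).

¬(p → (r ⊕ ¬s))
= ¬(¬p ∨ (r ⊕ ¬s))   [eliminate →]
= ¬(¬p ∨ ((r ∨ ¬s) ∧ ¬(r ∧ ¬s)))   [expand ⊕]
= ¬¬p ∧ ¬((r ∨ ¬s) ∧ ¬(r ∧ ¬s))   [De Morgan]
= p ∧ ¬((r ∨ ¬s) ∧ ¬(r ∧ ¬s))   [double negation]
= p ∧ (¬(r ∨ ¬s) ∨ ¬¬(r ∧ ¬s))   [De Morgan]
= p ∧ ((¬r ∧ ¬¬s) ∨ ¬¬(r ∧ ¬s))   [De Morgan]
= p ∧ ((¬r ∧ s) ∨ ¬¬(r ∧ ¬s))   [double negation]
= p ∧ ((¬r ∧ s) ∨ (r ∧ ¬s))   [double negation]
= p ∧ (¬r ∨ r) ∧ (¬r ∨ ¬s) ∧ (s ∨ r) ∧ (s ∨ ¬s)   [distribute ∨ over ∧]
= p ∧ (¬r ∨ ¬s) ∧ (s ∨ r)   [simplify]

p ∧ (¬r ∨ ¬s) ∧ (s ∨ r)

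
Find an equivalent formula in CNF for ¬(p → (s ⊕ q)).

¬(p → (s ⊕ q))
= ¬(¬p ∨ (s ⊕ q))
= ¬(¬p ∨ ((s ∨ q) ∧ ¬(s ∧ q)))
= ¬¬p ∧ ¬((s ∨ q) ∧ ¬(s ∧ q))
= p ∧ ¬((s ∨ q) ∧ ¬(s ∧ q))
= p ∧ (¬(s ∨ q) ∨ ¬¬(s ∧ q))
= p ∧ ((¬s ∧ ¬q) ∨ ¬¬(s ∧ q))
= p ∧ ((¬s ∧ ¬q) ∨ (s ∧ q))
= p ∧ (¬s ∨ s) ∧ (¬s ∨ q) ∧ (¬q ∨ s) ∧ (¬q ∨ q)
= p ∧ (¬s ∨ q) ∧ (¬q ∨ s)

p ∧ (¬s ∨ q) ∧ (¬q ∨ s)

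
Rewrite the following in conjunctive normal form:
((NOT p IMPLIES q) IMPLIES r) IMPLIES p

((NOT p IMPLIES q) IMPLIES r) IMPLIES p
≡ NOT ((NOT p IMPLIES q) IMPLIES r) OR p   [eliminate IMPLIES]
≡ NOT (NOT (NOT p IMPLIES q) OR r) OR p   [eliminate IMPLIES]
≡ NOT (NOT (NOT NOT p OR q) OR r) OR p   [eliminate IMPLIES]
≡ (NOT NOT (NOT NOT p OR q) AND NOT r) OR p   [De Morgan]
≡ ((NOT NOT p OR q) AND NOT r) OR p   [double negation]
≡ ((p OR q) AND NOT r) OR p   [double negation]
≡ (p OR q OR p) AND (NOT r OR p)   [distribute OR over AND]
≡ (p OR q) AND (NOT r OR p)   [simplify]

(p OR q) AND (NOT r OR p)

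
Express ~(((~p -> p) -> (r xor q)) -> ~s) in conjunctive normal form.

(~p | r | q) & (~p | ~r | ~q) & s

~(((~p -> p) -> (r xor q)) -> ~s)
≡ ~(~((~p -> p) -> (r xor q)) | ~s)   [eliminate ->]
≡ ~(~(~(~p -> p) | (r xor q)) | ~s)   [eliminate ->]
≡ ~(~(~(~~p | p) | (r xor q)) | ~s)   [eliminate ->]
≡ ~(~(~(~~p | p) | ((r | q) & ~(r & q))) | ~s)   [expand xor]
≡ ~~(~(~~p | p) | ((r | q) & ~(r & q))) & ~~s   [De Morgan]
≡ (~(~~p | p) | ((r | q) & ~(r & q))) & ~~s   [double negation]
≡ ((~~~p & ~p) | ((r | q) & ~(r & q))) & ~~s   [De Morgan]
≡ ((~p & ~p) | ((r | q) & ~(r & q))) & ~~s   [double negation]
≡ ((~p & ~p) | ((r | q) & (~r | ~q))) & ~~s   [De Morgan]
≡ ((~p & ~p) | ((r | q) & (~r | ~q))) & s   [double negation]
≡ (~p | r | q) & (~p | ~r | ~q) & (~p | r | q) & (~p | ~r | ~q) & s   [distribute | over &]
≡ (~p | r | q) & (~p | ~r | ~q) & s   [simplify]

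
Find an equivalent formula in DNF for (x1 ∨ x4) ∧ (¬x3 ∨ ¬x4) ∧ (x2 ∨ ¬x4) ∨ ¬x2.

(x1 ∨ x4) ∧ (¬x3 ∨ ¬x4) ∧ (x2 ∨ ¬x4) ∨ ¬x2
= x1 ∧ ¬x3 ∧ x2 ∨ x1 ∧ ¬x3 ∧ ¬x4 ∨ x1 ∧ ¬x4 ∧ x2 ∨ x1 ∧ ¬x4 ∧ ¬x4 ∨ x4 ∧ ¬x3 ∧ x2 ∨ x4 ∧ ¬x3 ∧ ¬x4 ∨ x4 ∧ ¬x4 ∧ x2 ∨ x4 ∧ ¬x4 ∧ ¬x4 ∨ ¬x2   (distribute ∧ over ∨)
= x1 ∧ ¬x3 ∧ x2 ∨ x1 ∧ ¬x4 ∨ x4 ∧ ¬x3 ∧ x2 ∨ ¬x2   (simplify)

x1 ∧ ¬x3 ∧ x2 ∨ x1 ∧ ¬x4 ∨ x4 ∧ ¬x3 ∧ x2 ∨ ¬x2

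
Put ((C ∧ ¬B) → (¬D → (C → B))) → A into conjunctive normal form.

((C ∧ ¬B) → (¬D → (C → B))) → A
⇔ ¬((C ∧ ¬B) → (¬D → (C → B))) ∨ A   — eliminate →
⇔ ¬(¬(C ∧ ¬B) ∨ (¬D → (C → B))) ∨ A   — eliminate →
⇔ ¬(¬(C ∧ ¬B) ∨ ¬¬D ∨ (C → B)) ∨ A   — eliminate →
⇔ ¬(¬(C ∧ ¬B) ∨ ¬¬D ∨ ¬C ∨ B) ∨ A   — eliminate →
⇔ (¬¬(C ∧ ¬B) ∧ ¬¬¬D ∧ ¬¬C ∧ ¬B) ∨ A   — De Morgan
⇔ (C ∧ ¬B ∧ ¬¬¬D ∧ ¬¬C ∧ ¬B) ∨ A   — double negation
⇔ (C ∧ ¬B ∧ ¬D ∧ ¬¬C ∧ ¬B) ∨ A   — double negation
⇔ (C ∧ ¬B ∧ ¬D ∧ C ∧ ¬B) ∨ A   — double negation
⇔ (C ∨ A) ∧ (¬B ∨ A) ∧ (¬D ∨ A) ∧ (C ∨ A) ∧ (¬B ∨ A)   — distribute ∨ over ∧
⇔ (C ∨ A) ∧ (¬B ∨ A) ∧ (¬D ∨ A)   — simplify

(C ∨ A) ∧ (¬B ∨ A) ∧ (¬D ∨ A)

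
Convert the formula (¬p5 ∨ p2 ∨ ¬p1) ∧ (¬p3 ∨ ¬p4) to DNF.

(¬p5 ∧ ¬p3) ∨ (¬p5 ∧ ¬p4) ∨ (p2 ∧ ¬p3) ∨ (p2 ∧ ¬p4) ∨ (¬p1 ∧ ¬p3) ∨ (¬p1 ∧ ¬p4)

(¬p5 ∨ p2 ∨ ¬p1) ∧ (¬p3 ∨ ¬p4)
≡ (¬p5 ∧ ¬p3) ∨ (¬p5 ∧ ¬p4) ∨ (p2 ∧ ¬p3) ∨ (p2 ∧ ¬p4) ∨ (¬p1 ∧ ¬p3) ∨ (¬p1 ∧ ¬p4)   (distribute ∧ over ∨)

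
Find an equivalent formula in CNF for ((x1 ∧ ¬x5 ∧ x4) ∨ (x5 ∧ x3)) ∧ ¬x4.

((x1 ∧ ¬x5 ∧ x4) ∨ (x5 ∧ x3)) ∧ ¬x4
= (x1 ∨ x5) ∧ (x1 ∨ x3) ∧ (¬x5 ∨ x5) ∧ (¬x5 ∨ x3) ∧ (x4 ∨ x5) ∧ (x4 ∨ x3) ∧ ¬x4   [distribute ∨ over ∧]
= (x1 ∨ x5) ∧ (x1 ∨ x3) ∧ (¬x5 ∨ x3) ∧ (x4 ∨ x5) ∧ (x4 ∨ x3) ∧ ¬x4   [simplify]

(x1 ∨ x5) ∧ (x1 ∨ x3) ∧ (¬x5 ∨ x3) ∧ (x4 ∨ x5) ∧ (x4 ∨ x3) ∧ ¬x4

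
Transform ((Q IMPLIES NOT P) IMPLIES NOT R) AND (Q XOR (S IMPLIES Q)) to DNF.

NOT R AND NOT Q AND NOT S

((Q IMPLIES NOT P) IMPLIES NOT R) AND (Q XOR (S IMPLIES Q))
≡ (NOT (Q IMPLIES NOT P) OR NOT R) AND (Q XOR (S IMPLIES Q))   (eliminate IMPLIES)
≡ (NOT (NOT Q OR NOT P) OR NOT R) AND (Q XOR (S IMPLIES Q))   (eliminate IMPLIES)
≡ (NOT (NOT Q OR NOT P) OR NOT R) AND ((Q AND NOT (S IMPLIES Q)) OR (NOT Q AND (S IMPLIES Q)))   (expand XOR)
≡ (NOT (NOT Q OR NOT P) OR NOT R) AND ((Q AND NOT (NOT S OR Q)) OR (NOT Q AND (S IMPLIES Q)))   (eliminate IMPLIES)
≡ (NOT (NOT Q OR NOT P) OR NOT R) AND ((Q AND NOT (NOT S OR Q)) OR (NOT Q AND (NOT S OR Q)))   (eliminate IMPLIES)
≡ ((NOT NOT Q AND NOT NOT P) OR NOT R) AND ((Q AND NOT (NOT S OR Q)) OR (NOT Q AND (NOT S OR Q)))   (De Morgan)
≡ ((Q AND NOT NOT P) OR NOT R) AND ((Q AND NOT (NOT S OR Q)) OR (NOT Q AND (NOT S OR Q)))   (double negation)
≡ ((Q AND P) OR NOT R) AND ((Q AND NOT (NOT S OR Q)) OR (NOT Q AND (NOT S OR Q)))   (double negation)
≡ ((Q AND P) OR NOT R) AND ((Q AND NOT NOT S AND NOT Q) OR (NOT Q AND (NOT S OR Q)))   (De Morgan)
≡ ((Q AND P) OR NOT R) AND ((Q AND S AND NOT Q) OR (NOT Q AND (NOT S OR Q)))   (double negation)
≡ (Q AND P AND Q AND S AND NOT Q) OR (Q AND P AND NOT Q AND NOT S) OR (Q AND P AND NOT Q AND Q) OR (NOT R AND Q AND S AND NOT Q) OR (NOT R AND NOT Q AND NOT S) OR (NOT R AND NOT Q AND Q)   (distribute AND over OR)
≡ NOT R AND NOT Q AND NOT S   (simplify)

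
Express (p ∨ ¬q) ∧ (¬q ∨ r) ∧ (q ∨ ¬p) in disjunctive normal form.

(p ∨ ¬q) ∧ (¬q ∨ r) ∧ (q ∨ ¬p)
≡ (p ∧ ¬q ∧ q) ∨ (p ∧ ¬q ∧ ¬p) ∨ (p ∧ r ∧ q) ∨ (p ∧ r ∧ ¬p) ∨ (¬q ∧ ¬q ∧ q) ∨ (¬q ∧ ¬q ∧ ¬p) ∨ (¬q ∧ r ∧ q) ∨ (¬q ∧ r ∧ ¬p)   [distribute ∧ over ∨]
≡ (p ∧ r ∧ q) ∨ (¬q ∧ ¬p)   [simplify]

(p ∧ r ∧ q) ∨ (¬q ∧ ¬p)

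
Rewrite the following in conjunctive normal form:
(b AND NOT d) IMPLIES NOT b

NOT b OR d

(b AND NOT d) IMPLIES NOT b
= NOT (b AND NOT d) OR NOT b   (eliminate IMPLIES)
= NOT b OR NOT NOT d OR NOT b   (De Morgan)
= NOT b OR d OR NOT b   (double negation)
= NOT b OR d   (simplify)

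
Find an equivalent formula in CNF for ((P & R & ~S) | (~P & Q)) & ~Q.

(P | Q) & (R | ~P) & (R | Q) & (~S | ~P) & (~S | Q) & ~Q

((P & R & ~S) | (~P & Q)) & ~Q
⇔ (P | ~P) & (P | Q) & (R | ~P) & (R | Q) & (~S | ~P) & (~S | Q) & ~Q   [distribute | over &]
⇔ (P | Q) & (R | ~P) & (R | Q) & (~S | ~P) & (~S | Q) & ~Q   [simplify]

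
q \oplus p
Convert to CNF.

(q \lor p) \land (\lnot q \lor \lnot p)

q \oplus p
⇔ (q \lor p) \land \lnot (q \land p)   [expand \oplus]
⇔ (q \lor p) \land (\lnot q \lor \lnot p)   [De Morgan]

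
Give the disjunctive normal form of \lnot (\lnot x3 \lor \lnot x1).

\lnot (\lnot x3 \lor \lnot x1)
= \lnot \lnot x3 \land \lnot \lnot x1   — De Morgan
= x3 \land \lnot \lnot x1   — double negation
= x3 \land x1   — double negation

x3 \land x1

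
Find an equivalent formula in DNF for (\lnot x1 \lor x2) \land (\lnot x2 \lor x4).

(\lnot x1 \land \lnot x2) \lor (\lnot x1 \land x4) \lor (x2 \land x4)

(\lnot x1 \lor x2) \land (\lnot x2 \lor x4)
≡ (\lnot x1 \land \lnot x2) \lor (\lnot x1 \land x4) \lor (x2 \land \lnot x2) \lor (x2 \land x4)   — distribute \land over \lor
≡ (\lnot x1 \land \lnot x2) \lor (\lnot x1 \land x4) \lor (x2 \land x4)   — simplify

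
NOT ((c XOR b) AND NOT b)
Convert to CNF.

NOT ((c XOR b) AND NOT b)
≡ NOT ((c OR b) AND NOT (c AND b) AND NOT b)   [expand XOR]
≡ NOT (c OR b) OR NOT NOT (c AND b) OR NOT NOT b   [De Morgan]
≡ (NOT c AND NOT b) OR NOT NOT (c AND b) OR NOT NOT b   [De Morgan]
≡ (NOT c AND NOT b) OR (c AND b) OR NOT NOT b   [double negation]
≡ (NOT c AND NOT b) OR (c AND b) OR b   [double negation]
≡ (NOT c OR c OR b) AND (NOT c OR b OR b) AND (NOT b OR c OR b) AND (NOT b OR b OR b)   [distribute OR over AND]
≡ NOT c OR b   [simplify]

NOT c OR b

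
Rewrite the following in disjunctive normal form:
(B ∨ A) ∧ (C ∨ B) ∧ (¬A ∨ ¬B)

(B ∧ ¬A) ∨ (A ∧ C ∧ ¬B)

(B ∨ A) ∧ (C ∨ B) ∧ (¬A ∨ ¬B)
= (B ∧ C ∧ ¬A) ∨ (B ∧ C ∧ ¬B) ∨ (B ∧ B ∧ ¬A) ∨ (B ∧ B ∧ ¬B) ∨ (A ∧ C ∧ ¬A) ∨ (A ∧ C ∧ ¬B) ∨ (A ∧ B ∧ ¬A) ∨ (A ∧ B ∧ ¬B)   [distribute ∧ over ∨]
= (B ∧ ¬A) ∨ (A ∧ C ∧ ¬B)   [simplify]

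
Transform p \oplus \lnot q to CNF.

p \oplus \lnot q
= (p \lor \lnot q) \land \lnot (p \land \lnot q)   [expand \oplus]
= (p \lor \lnot q) \land (\lnot p \lor \lnot \lnot q)   [De Morgan]
= (p \lor \lnot q) \land (\lnot p \lor q)   [double negation]

(p \lor \lnot q) \land (\lnot p \lor q)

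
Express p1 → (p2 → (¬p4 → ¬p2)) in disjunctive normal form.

p1 → (p2 → (¬p4 → ¬p2))
≡ ¬p1 ∨ (p2 → (¬p4 → ¬p2))   — eliminate →
≡ ¬p1 ∨ ¬p2 ∨ (¬p4 → ¬p2)   — eliminate →
≡ ¬p1 ∨ ¬p2 ∨ ¬¬p4 ∨ ¬p2   — eliminate →
≡ ¬p1 ∨ ¬p2 ∨ p4 ∨ ¬p2   — double negation
≡ ¬p1 ∨ ¬p2 ∨ p4   — simplify

¬p1 ∨ ¬p2 ∨ p4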